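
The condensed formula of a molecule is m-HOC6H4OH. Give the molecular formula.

Element totals:
  C: 6
  H: 6
  O: 2

C6H6O2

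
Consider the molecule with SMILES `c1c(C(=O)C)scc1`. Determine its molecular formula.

Atom tally by fragment:
  thiophene ring core → C:4 H:4 S:1
  (− 1 ring H displaced by substituents)
  + COCH3 → C:2 H:3 O:1
Element totals:
  C: 6
  H: 6
  O: 1
  S: 1

C6H6OS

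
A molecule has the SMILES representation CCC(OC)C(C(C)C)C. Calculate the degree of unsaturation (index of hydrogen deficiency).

Atom tally by fragment:
  CH3 → C:1 H:3
  CH2 → C:1 H:2
  CH(OCH3) → C:2 H:4 O:1
  CH(CH(CH3)2) → C:4 H:8
  CH3 → C:1 H:3
Element totals:
  C: 9
  H: 20
  O: 1
Molecular formula: C9H20O.
DoU = (2C + 2 + N − H − X) / 2 = (2·9 + 2 + 0 − 20 − 0) / 2 = 0.

0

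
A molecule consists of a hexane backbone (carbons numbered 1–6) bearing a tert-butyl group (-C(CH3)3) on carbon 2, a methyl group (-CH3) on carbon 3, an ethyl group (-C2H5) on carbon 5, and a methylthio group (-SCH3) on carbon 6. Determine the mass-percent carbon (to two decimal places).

72.97%

Atom tally by fragment:
  CH3 → C:1 H:3
  CH(C(CH3)3) → C:5 H:10
  CH(CH3) → C:2 H:4
  CH2 → C:1 H:2
  CH(C2H5) → C:3 H:6
  CH2SCH3 → C:2 H:5 S:1
Element totals:
  C: 14
  H: 30
  S: 1
Molecular formula: C14H30S.
Molar mass = 230.454 g/mol.
Mass from C: 14 × 12.011 = 168.154 g/mol.
%C = 168.154 / 230.454 × 100 = 72.97%.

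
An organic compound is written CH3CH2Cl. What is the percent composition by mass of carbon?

37.24%

Element totals:
  C: 2
  H: 5
  Cl: 1
Molecular formula: C2H5Cl.
Molar mass = 64.512 g/mol.
Mass from C: 2 × 12.011 = 24.022 g/mol.
%C = 24.022 / 64.512 × 100 = 37.24%.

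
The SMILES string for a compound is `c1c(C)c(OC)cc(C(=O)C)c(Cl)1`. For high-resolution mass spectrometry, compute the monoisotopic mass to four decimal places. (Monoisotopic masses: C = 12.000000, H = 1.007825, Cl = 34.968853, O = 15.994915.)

Atom tally by fragment:
  benzene ring core → C:6 H:6
  (− 4 ring H displaced by substituents)
  + CH3 → C:1 H:3
  + OCH3 → C:1 H:3 O:1
  + COCH3 → C:2 H:3 O:1
  + Cl → Cl:1
Element totals:
  C: 10
  H: 11
  Cl: 1
  O: 2
Molecular formula: C10H11ClO2.
  M = 10(12.0) + 11(1.007825) + 34.968853 + 2(15.994915)
    = 120.000000 + 11.086075 + 34.968853 + 31.989830 = 198.044758

198.0448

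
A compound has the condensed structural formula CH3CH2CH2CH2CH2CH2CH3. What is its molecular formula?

C7H16

Element totals:
  C: 7
  H: 16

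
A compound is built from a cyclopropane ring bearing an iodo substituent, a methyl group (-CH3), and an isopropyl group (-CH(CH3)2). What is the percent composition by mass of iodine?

56.63%

Atom tally by fragment:
  cyclopropane ring core → C:3 H:6
  (− 3 ring H displaced by substituents)
  + I → I:1
  + CH3 → C:1 H:3
  + CH(CH3)2 → C:3 H:7
Element totals:
  C: 7
  H: 13
  I: 1
Molecular formula: C7H13I.
Molar mass = 224.085 g/mol.
Mass from I: 1 × 126.904 = 126.904 g/mol.
%I = 126.904 / 224.085 × 100 = 56.63%.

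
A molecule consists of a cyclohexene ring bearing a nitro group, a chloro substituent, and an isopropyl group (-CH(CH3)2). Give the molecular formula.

Atom tally by fragment:
  cyclohexene ring core → C:6 H:10
  (− 3 ring H displaced by substituents)
  + NO2 → N:1 O:2
  + Cl → Cl:1
  + CH(CH3)2 → C:3 H:7
Element totals:
  C: 9
  H: 14
  Cl: 1
  N: 1
  O: 2

C9H14ClNO2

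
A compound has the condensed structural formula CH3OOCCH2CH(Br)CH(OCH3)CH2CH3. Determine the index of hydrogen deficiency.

Atom tally by fragment:
  CH3OOCCH2 → C:3 H:5 O:2
  CH(Br) → C:1 H:1 Br:1
  CH(OCH3) → C:2 H:4 O:1
  CH2 → C:1 H:2
  CH3 → C:1 H:3
Element totals:
  C: 8
  H: 15
  Br: 1
  O: 3
Molecular formula: C8H15BrO3.
DoU = (2C + 2 + N − H − X) / 2 = (2·8 + 2 + 0 − 15 − 1) / 2 = 1.

1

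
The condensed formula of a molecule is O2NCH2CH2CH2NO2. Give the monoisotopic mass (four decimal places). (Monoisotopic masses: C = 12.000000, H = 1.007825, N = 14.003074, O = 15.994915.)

Atom tally by fragment:
  O2NCH2 → C:1 H:2 N:1 O:2
  CH2 → C:1 H:2
  CH2NO2 → C:1 H:2 N:1 O:2
Element totals:
  C: 3
  H: 6
  N: 2
  O: 4
Molecular formula: C3H6N2O4.
  M = 3(12.0) + 6(1.007825) + 2(14.003074) + 4(15.994915)
    = 36.000000 + 6.046950 + 28.006148 + 63.979660 = 134.032758

134.0328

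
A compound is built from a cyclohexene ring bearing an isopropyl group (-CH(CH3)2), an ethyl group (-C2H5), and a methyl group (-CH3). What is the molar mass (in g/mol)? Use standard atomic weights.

Atom tally by fragment:
  cyclohexene ring core → C:6 H:10
  (− 3 ring H displaced by substituents)
  + CH(CH3)2 → C:3 H:7
  + C2H5 → C:2 H:5
  + CH3 → C:1 H:3
Element totals:
  C: 12
  H: 22
Molecular formula: C12H22.
  M = 12(12.011) + 22(1.008)
    = 144.132 + 22.176 = 166.308

166.31 g/mol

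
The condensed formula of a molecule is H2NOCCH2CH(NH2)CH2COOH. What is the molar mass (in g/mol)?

146.15 g/mol

Element totals:
  C: 5
  H: 10
  N: 2
  O: 3
Molecular formula: C5H10N2O3.
  M = 5(12.011) + 10(1.008) + 2(14.007) + 3(15.999)
    = 60.055 + 10.080 + 28.014 + 47.997 = 146.146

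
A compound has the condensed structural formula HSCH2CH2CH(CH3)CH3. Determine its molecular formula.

Atom tally by fragment:
  HSCH2 → C:1 H:3 S:1
  CH2 → C:1 H:2
  CH(CH3) → C:2 H:4
  CH3 → C:1 H:3
Element totals:
  C: 5
  H: 12
  S: 1

C5H12S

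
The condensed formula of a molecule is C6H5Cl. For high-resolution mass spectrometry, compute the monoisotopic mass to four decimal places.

112.0080

Element totals:
  C: 6
  H: 5
  Cl: 1
Molecular formula: C6H5Cl.
  M = 6(12.0) + 5(1.007825) + 34.968853
    = 72.000000 + 5.039125 + 34.968853 = 112.007978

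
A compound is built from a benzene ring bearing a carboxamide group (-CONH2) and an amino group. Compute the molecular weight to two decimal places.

Atom tally by fragment:
  benzene ring core → C:6 H:6
  (− 2 ring H displaced by substituents)
  + CONH2 → C:1 H:2 O:1 N:1
  + NH2 → N:1 H:2
Element totals:
  C: 7
  H: 8
  N: 2
  O: 1
Molecular formula: C7H8N2O.
  M = 7(12.011) + 8(1.008) + 2(14.007) + 15.999
    = 84.077 + 8.064 + 28.014 + 15.999 = 136.154

136.15 g/mol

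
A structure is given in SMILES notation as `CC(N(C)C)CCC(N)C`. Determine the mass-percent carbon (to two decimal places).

Atom tally by fragment:
  CH3 → C:1 H:3
  CH(N(CH3)2) → C:3 H:7 N:1
  CH2 → C:1 H:2
  CH2 → C:1 H:2
  CH(NH2) → C:1 H:3 N:1
  CH3 → C:1 H:3
Element totals:
  C: 8
  H: 20
  N: 2
Molecular formula: C8H20N2.
Molar mass = 144.262 g/mol.
Mass from C: 8 × 12.011 = 96.088 g/mol.
%C = 96.088 / 144.262 × 100 = 66.61%.

66.61%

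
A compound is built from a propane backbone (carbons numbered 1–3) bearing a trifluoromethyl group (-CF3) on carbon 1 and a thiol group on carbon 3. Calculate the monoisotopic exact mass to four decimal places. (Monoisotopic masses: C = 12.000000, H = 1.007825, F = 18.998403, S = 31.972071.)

144.0221

Atom tally by fragment:
  F3CCH2 → C:2 H:2 F:3
  CH2 → C:1 H:2
  CH2SH → C:1 H:3 S:1
Element totals:
  C: 4
  H: 7
  F: 3
  S: 1
Molecular formula: C4H7F3S.
  M = 4(12.0) + 7(1.007825) + 3(18.998403) + 31.972071
    = 48.000000 + 7.054775 + 56.995209 + 31.972071 = 144.022055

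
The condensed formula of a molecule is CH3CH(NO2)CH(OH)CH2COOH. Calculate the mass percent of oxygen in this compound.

Atom tally by fragment:
  CH3 → C:1 H:3
  CH(NO2) → C:1 H:1 N:1 O:2
  CH(OH) → C:1 H:2 O:1
  CH2COOH → C:2 H:3 O:2
Element totals:
  C: 5
  H: 9
  N: 1
  O: 5
Molecular formula: C5H9NO5.
Molar mass = 163.129 g/mol.
Mass from O: 5 × 15.999 = 79.995 g/mol.
%O = 79.995 / 163.129 × 100 = 49.04%.

49.04%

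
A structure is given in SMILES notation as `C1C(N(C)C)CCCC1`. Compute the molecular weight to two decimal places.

127.23 g/mol

Atom tally by fragment:
  cyclohexane ring core → C:6 H:12
  (− 1 ring H displaced by substituents)
  + N(CH3)2 → N:1 C:2 H:6
Element totals:
  C: 8
  H: 17
  N: 1
Molecular formula: C8H17N.
  M = 8(12.011) + 17(1.008) + 14.007
    = 96.088 + 17.136 + 14.007 = 127.231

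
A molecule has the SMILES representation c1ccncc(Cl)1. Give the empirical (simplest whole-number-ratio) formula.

Atom tally by fragment:
  pyridine ring core → C:5 H:5 N:1
  (− 1 ring H displaced by substituents)
  + Cl → Cl:1
Element totals:
  C: 5
  H: 4
  Cl: 1
  N: 1
Molecular formula: C5H4ClN.
gcd of subscripts (5, 1, 4, 1) = 1, so the empirical formula equals the molecular formula.

C5H4ClN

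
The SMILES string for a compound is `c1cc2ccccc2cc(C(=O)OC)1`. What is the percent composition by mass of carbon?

77.40%

Atom tally by fragment:
  naphthalene ring system core → C:10 H:8
  (− 1 ring H displaced by substituents)
  + COOCH3 → C:2 H:3 O:2
Element totals:
  C: 12
  H: 10
  O: 2
Molecular formula: C12H10O2.
Molar mass = 186.210 g/mol.
Mass from C: 12 × 12.011 = 144.132 g/mol.
%C = 144.132 / 186.210 × 100 = 77.40%.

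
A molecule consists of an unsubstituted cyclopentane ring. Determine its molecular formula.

C5H10

Atom tally by fragment:
  cyclopentane ring core → C:5 H:10
Element totals:
  C: 5
  H: 10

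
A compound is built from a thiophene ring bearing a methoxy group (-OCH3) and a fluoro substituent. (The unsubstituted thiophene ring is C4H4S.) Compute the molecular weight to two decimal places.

Atom tally by fragment:
  thiophene ring core → C:4 H:4 S:1
  (− 2 ring H displaced by substituents)
  + OCH3 → C:1 H:3 O:1
  + F → F:1
Element totals:
  C: 5
  H: 5
  F: 1
  O: 1
  S: 1
Molecular formula: C5H5FOS.
  M = 5(12.011) + 5(1.008) + 18.998 + 15.999 + 32.06
    = 60.055 + 5.040 + 18.998 + 15.999 + 32.060 = 132.152

132.15 g/mol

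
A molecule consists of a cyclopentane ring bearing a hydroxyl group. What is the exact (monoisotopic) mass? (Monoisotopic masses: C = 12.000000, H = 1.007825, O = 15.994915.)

86.0732

Atom tally by fragment:
  cyclopentane ring core → C:5 H:10
  (− 1 ring H displaced by substituents)
  + OH → O:1 H:1
Element totals:
  C: 5
  H: 10
  O: 1
Molecular formula: C5H10O.
  M = 5(12.0) + 10(1.007825) + 15.994915
    = 60.000000 + 10.078250 + 15.994915 = 86.073165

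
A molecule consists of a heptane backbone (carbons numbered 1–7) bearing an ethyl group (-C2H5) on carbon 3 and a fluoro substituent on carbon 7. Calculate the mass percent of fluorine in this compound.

12.99%

Atom tally by fragment:
  CH3 → C:1 H:3
  CH2 → C:1 H:2
  CH(C2H5) → C:3 H:6
  CH2 → C:1 H:2
  CH2 → C:1 H:2
  CH2 → C:1 H:2
  CH2F → C:1 H:2 F:1
Element totals:
  C: 9
  H: 19
  F: 1
Molecular formula: C9H19F.
Molar mass = 146.249 g/mol.
Mass from F: 1 × 18.998 = 18.998 g/mol.
%F = 18.998 / 146.249 × 100 = 12.99%.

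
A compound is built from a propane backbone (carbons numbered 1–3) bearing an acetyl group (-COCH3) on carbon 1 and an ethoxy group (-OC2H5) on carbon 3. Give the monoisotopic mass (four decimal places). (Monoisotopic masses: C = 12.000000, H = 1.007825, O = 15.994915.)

130.0994

Atom tally by fragment:
  CH3COCH2 → C:3 H:5 O:1
  CH2 → C:1 H:2
  CH2OC2H5 → C:3 H:7 O:1
Element totals:
  C: 7
  H: 14
  O: 2
Molecular formula: C7H14O2.
  M = 7(12.0) + 14(1.007825) + 2(15.994915)
    = 84.000000 + 14.109550 + 31.989830 = 130.099380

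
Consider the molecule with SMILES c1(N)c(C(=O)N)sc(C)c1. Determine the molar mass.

Atom tally by fragment:
  thiophene ring core → C:4 H:4 S:1
  (− 3 ring H displaced by substituents)
  + NH2 → N:1 H:2
  + CONH2 → C:1 H:2 O:1 N:1
  + CH3 → C:1 H:3
Element totals:
  C: 6
  H: 8
  N: 2
  O: 1
  S: 1
Molecular formula: C6H8N2OS.
  M = 6(12.011) + 8(1.008) + 2(14.007) + 15.999 + 32.06
    = 72.066 + 8.064 + 28.014 + 15.999 + 32.060 = 156.203

156.20 g/mol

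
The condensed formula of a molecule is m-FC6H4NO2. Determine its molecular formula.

C6H4FNO2

Atom tally by fragment:
  benzene ring core → C:6 H:6
  (− 2 ring H displaced by substituents)
  + F → F:1
  + NO2 → N:1 O:2
Element totals:
  C: 6
  H: 4
  F: 1
  N: 1
  O: 2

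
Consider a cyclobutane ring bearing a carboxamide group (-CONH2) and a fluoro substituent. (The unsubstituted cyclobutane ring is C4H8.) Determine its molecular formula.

Atom tally by fragment:
  cyclobutane ring core → C:4 H:8
  (− 2 ring H displaced by substituents)
  + CONH2 → C:1 H:2 O:1 N:1
  + F → F:1
Element totals:
  C: 5
  H: 8
  F: 1
  N: 1
  O: 1

C5H8FNO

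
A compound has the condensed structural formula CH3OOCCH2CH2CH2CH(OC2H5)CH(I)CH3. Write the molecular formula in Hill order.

C10H19IO3

Atom tally by fragment:
  CH3OOCCH2 → C:3 H:5 O:2
  CH2 → C:1 H:2
  CH2 → C:1 H:2
  CH(OC2H5) → C:3 H:6 O:1
  CH(I) → C:1 H:1 I:1
  CH3 → C:1 H:3
Element totals:
  C: 10
  H: 19
  I: 1
  O: 3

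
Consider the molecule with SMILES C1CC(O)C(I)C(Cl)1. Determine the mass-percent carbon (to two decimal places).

Atom tally by fragment:
  cyclopentane ring core → C:5 H:10
  (− 3 ring H displaced by substituents)
  + OH → O:1 H:1
  + I → I:1
  + Cl → Cl:1
Element totals:
  C: 5
  H: 8
  Cl: 1
  I: 1
  O: 1
Molecular formula: C5H8ClIO.
Molar mass = 246.472 g/mol.
Mass from C: 5 × 12.011 = 60.055 g/mol.
%C = 60.055 / 246.472 × 100 = 24.37%.

24.37%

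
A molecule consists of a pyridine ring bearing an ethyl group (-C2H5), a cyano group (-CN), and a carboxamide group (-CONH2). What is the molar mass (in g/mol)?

Atom tally by fragment:
  pyridine ring core → C:5 H:5 N:1
  (− 3 ring H displaced by substituents)
  + C2H5 → C:2 H:5
  + CN → C:1 N:1
  + CONH2 → C:1 H:2 O:1 N:1
Element totals:
  C: 9
  H: 9
  N: 3
  O: 1
Molecular formula: C9H9N3O.
  M = 9(12.011) + 9(1.008) + 3(14.007) + 15.999
    = 108.099 + 9.072 + 42.021 + 15.999 = 175.191

175.19 g/mol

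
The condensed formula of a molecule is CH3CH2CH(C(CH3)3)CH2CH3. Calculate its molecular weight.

Element totals:
  C: 9
  H: 20
Molecular formula: C9H20.
  M = 9(12.011) + 20(1.008)
    = 108.099 + 20.160 = 128.259

128.26 g/mol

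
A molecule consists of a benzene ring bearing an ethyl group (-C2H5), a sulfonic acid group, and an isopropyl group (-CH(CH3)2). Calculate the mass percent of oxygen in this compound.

21.02%

Atom tally by fragment:
  benzene ring core → C:6 H:6
  (− 3 ring H displaced by substituents)
  + C2H5 → C:2 H:5
  + SO3H → S:1 O:3 H:1
  + CH(CH3)2 → C:3 H:7
Element totals:
  C: 11
  H: 16
  O: 3
  S: 1
Molecular formula: C11H16O3S.
Molar mass = 228.306 g/mol.
Mass from O: 3 × 15.999 = 47.997 g/mol.
%O = 47.997 / 228.306 × 100 = 21.02%.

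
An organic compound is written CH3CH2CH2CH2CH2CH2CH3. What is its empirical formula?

Element totals:
  C: 7
  H: 16
Molecular formula: C7H16.
gcd of subscripts (7, 16) = 1, so the empirical formula equals the molecular formula.

C7H16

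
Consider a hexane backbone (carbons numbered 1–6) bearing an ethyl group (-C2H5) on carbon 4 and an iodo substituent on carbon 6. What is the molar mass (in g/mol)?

Atom tally by fragment:
  CH3 → C:1 H:3
  CH2 → C:1 H:2
  CH2 → C:1 H:2
  CH(C2H5) → C:3 H:6
  CH2 → C:1 H:2
  CH2I → C:1 H:2 I:1
Element totals:
  C: 8
  H: 17
  I: 1
Molecular formula: C8H17I.
  M = 8(12.011) + 17(1.008) + 126.904
    = 96.088 + 17.136 + 126.904 = 240.128

240.13 g/mol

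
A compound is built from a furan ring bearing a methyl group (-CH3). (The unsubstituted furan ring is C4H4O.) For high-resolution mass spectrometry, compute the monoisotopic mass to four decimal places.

82.0419

Atom tally by fragment:
  furan ring core → C:4 H:4 O:1
  (− 1 ring H displaced by substituents)
  + CH3 → C:1 H:3
Element totals:
  C: 5
  H: 6
  O: 1
Molecular formula: C5H6O.
  M = 5(12.0) + 6(1.007825) + 15.994915
    = 60.000000 + 6.046950 + 15.994915 = 82.041865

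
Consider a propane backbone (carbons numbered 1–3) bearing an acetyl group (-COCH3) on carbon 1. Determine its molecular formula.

C5H10O

Atom tally by fragment:
  CH3COCH2 → C:3 H:5 O:1
  CH2 → C:1 H:2
  CH3 → C:1 H:3
Element totals:
  C: 5
  H: 10
  O: 1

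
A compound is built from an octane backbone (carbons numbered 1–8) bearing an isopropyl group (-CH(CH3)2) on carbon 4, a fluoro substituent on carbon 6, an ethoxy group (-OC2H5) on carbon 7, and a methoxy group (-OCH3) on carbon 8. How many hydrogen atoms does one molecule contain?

29

Atom tally by fragment:
  CH3 → C:1 H:3
  CH2 → C:1 H:2
  CH2 → C:1 H:2
  CH(CH(CH3)2) → C:4 H:8
  CH2 → C:1 H:2
  CH(F) → C:1 H:1 F:1
  CH(OC2H5) → C:3 H:6 O:1
  CH2OCH3 → C:2 H:5 O:1
Element totals:
  C: 14
  H: 29
  F: 1
  O: 2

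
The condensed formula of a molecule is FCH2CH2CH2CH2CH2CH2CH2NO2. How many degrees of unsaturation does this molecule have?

1

Element totals:
  C: 7
  H: 14
  F: 1
  N: 1
  O: 2
Molecular formula: C7H14FNO2.
DoU = (2C + 2 + N − H − X) / 2 = (2·7 + 2 + 1 − 14 − 1) / 2 = 1.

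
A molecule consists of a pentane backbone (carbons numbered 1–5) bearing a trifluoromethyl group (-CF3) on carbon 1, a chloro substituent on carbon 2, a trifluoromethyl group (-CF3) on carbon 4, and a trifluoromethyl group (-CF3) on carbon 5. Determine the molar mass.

310.58 g/mol

Atom tally by fragment:
  F3CCH2 → C:2 H:2 F:3
  CH(Cl) → C:1 H:1 Cl:1
  CH2 → C:1 H:2
  CH(CF3) → C:2 H:1 F:3
  CH2CF3 → C:2 H:2 F:3
Element totals:
  C: 8
  H: 8
  Cl: 1
  F: 9
Molecular formula: C8H8ClF9.
  M = 8(12.011) + 8(1.008) + 35.45 + 9(18.998)
    = 96.088 + 8.064 + 35.450 + 170.982 = 310.584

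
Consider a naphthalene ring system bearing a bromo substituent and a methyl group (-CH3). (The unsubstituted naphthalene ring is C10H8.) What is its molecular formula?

C11H9Br

Atom tally by fragment:
  naphthalene ring system core → C:10 H:8
  (− 2 ring H displaced by substituents)
  + Br → Br:1
  + CH3 → C:1 H:3
Element totals:
  C: 11
  H: 9
  Br: 1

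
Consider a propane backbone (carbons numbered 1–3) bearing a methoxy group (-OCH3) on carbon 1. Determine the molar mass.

74.12 g/mol

Atom tally by fragment:
  CH3OCH2 → C:2 H:5 O:1
  CH2 → C:1 H:2
  CH3 → C:1 H:3
Element totals:
  C: 4
  H: 10
  O: 1
Molecular formula: C4H10O.
  M = 4(12.011) + 10(1.008) + 15.999
    = 48.044 + 10.080 + 15.999 = 74.123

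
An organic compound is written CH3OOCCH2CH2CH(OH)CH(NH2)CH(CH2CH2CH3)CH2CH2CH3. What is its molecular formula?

Atom tally by fragment:
  CH3OOCCH2 → C:3 H:5 O:2
  CH2 → C:1 H:2
  CH(OH) → C:1 H:2 O:1
  CH(NH2) → C:1 H:3 N:1
  CH(CH2CH2CH3) → C:4 H:8
  CH2 → C:1 H:2
  CH2 → C:1 H:2
  CH3 → C:1 H:3
Element totals:
  C: 13
  H: 27
  N: 1
  O: 3

C13H27NO3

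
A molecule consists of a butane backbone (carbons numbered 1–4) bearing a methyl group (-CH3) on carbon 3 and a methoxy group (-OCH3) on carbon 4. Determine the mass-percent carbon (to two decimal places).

Atom tally by fragment:
  CH3 → C:1 H:3
  CH2 → C:1 H:2
  CH(CH3) → C:2 H:4
  CH2OCH3 → C:2 H:5 O:1
Element totals:
  C: 6
  H: 14
  O: 1
Molecular formula: C6H14O.
Molar mass = 102.177 g/mol.
Mass from C: 6 × 12.011 = 72.066 g/mol.
%C = 72.066 / 102.177 × 100 = 70.53%.

70.53%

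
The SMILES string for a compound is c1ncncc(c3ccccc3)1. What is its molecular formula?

Atom tally by fragment:
  pyrimidine ring core → C:4 H:4 N:2
  (− 1 ring H displaced by substituents)
  + C6H5 → C:6 H:5
Element totals:
  C: 10
  H: 8
  N: 2

C10H8N2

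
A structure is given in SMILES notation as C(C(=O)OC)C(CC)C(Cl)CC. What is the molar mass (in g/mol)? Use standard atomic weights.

192.68 g/mol

Atom tally by fragment:
  CH3OOCCH2 → C:3 H:5 O:2
  CH(C2H5) → C:3 H:6
  CH(Cl) → C:1 H:1 Cl:1
  CH2 → C:1 H:2
  CH3 → C:1 H:3
Element totals:
  C: 9
  H: 17
  Cl: 1
  O: 2
Molecular formula: C9H17ClO2.
  M = 9(12.011) + 17(1.008) + 35.45 + 2(15.999)
    = 108.099 + 17.136 + 35.450 + 31.998 = 192.683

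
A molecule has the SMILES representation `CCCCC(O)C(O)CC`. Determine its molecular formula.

Atom tally by fragment:
  CH3 → C:1 H:3
  CH2 → C:1 H:2
  CH2 → C:1 H:2
  CH2 → C:1 H:2
  CH(OH) → C:1 H:2 O:1
  CH(OH) → C:1 H:2 O:1
  CH2 → C:1 H:2
  CH3 → C:1 H:3
Element totals:
  C: 8
  H: 18
  O: 2

C8H18O2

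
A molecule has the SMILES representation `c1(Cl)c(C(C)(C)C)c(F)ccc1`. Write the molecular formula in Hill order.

C10H12ClF

Atom tally by fragment:
  benzene ring core → C:6 H:6
  (− 3 ring H displaced by substituents)
  + Cl → Cl:1
  + C(CH3)3 → C:4 H:9
  + F → F:1
Element totals:
  C: 10
  H: 12
  Cl: 1
  F: 1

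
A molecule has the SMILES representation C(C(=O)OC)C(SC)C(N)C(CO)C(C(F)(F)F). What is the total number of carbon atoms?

10

Atom tally by fragment:
  CH3OOCCH2 → C:3 H:5 O:2
  CH(SCH3) → C:2 H:4 S:1
  CH(NH2) → C:1 H:3 N:1
  CH(CH2OH) → C:2 H:4 O:1
  CH2CF3 → C:2 H:2 F:3
Element totals:
  C: 10
  H: 18
  F: 3
  N: 1
  O: 3
  S: 1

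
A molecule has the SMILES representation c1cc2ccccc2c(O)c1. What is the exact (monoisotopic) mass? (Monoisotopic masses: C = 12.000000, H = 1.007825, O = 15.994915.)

144.0575

Atom tally by fragment:
  naphthalene ring system core → C:10 H:8
  (− 1 ring H displaced by substituents)
  + OH → O:1 H:1
Element totals:
  C: 10
  H: 8
  O: 1
Molecular formula: C10H8O.
  M = 10(12.0) + 8(1.007825) + 15.994915
    = 120.000000 + 8.062600 + 15.994915 = 144.057515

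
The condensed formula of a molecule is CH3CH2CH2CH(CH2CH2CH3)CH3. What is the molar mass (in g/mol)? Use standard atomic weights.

Element totals:
  C: 8
  H: 18
Molecular formula: C8H18.
  M = 8(12.011) + 18(1.008)
    = 96.088 + 18.144 = 114.232

114.23 g/mol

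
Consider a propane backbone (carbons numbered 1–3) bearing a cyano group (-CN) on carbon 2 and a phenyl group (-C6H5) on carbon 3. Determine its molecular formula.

C10H11N

Atom tally by fragment:
  CH3 → C:1 H:3
  CH(CN) → C:2 H:1 N:1
  CH2C6H5 → C:7 H:7
Element totals:
  C: 10
  H: 11
  N: 1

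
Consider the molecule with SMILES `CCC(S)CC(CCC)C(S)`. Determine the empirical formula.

Atom tally by fragment:
  CH3 → C:1 H:3
  CH2 → C:1 H:2
  CH(SH) → C:1 H:2 S:1
  CH2 → C:1 H:2
  CH(CH2CH2CH3) → C:4 H:8
  CH2SH → C:1 H:3 S:1
Element totals:
  C: 9
  H: 20
  S: 2
Molecular formula: C9H20S2.
gcd of subscripts (9, 20, 2) = 1, so the empirical formula equals the molecular formula.

C9H20S2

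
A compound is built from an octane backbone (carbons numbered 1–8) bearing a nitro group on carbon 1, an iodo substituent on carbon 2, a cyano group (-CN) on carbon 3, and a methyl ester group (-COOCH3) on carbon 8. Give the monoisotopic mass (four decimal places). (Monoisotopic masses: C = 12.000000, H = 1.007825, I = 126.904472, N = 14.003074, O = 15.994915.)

368.0233

Atom tally by fragment:
  O2NCH2 → C:1 H:2 N:1 O:2
  CH(I) → C:1 H:1 I:1
  CH(CN) → C:2 H:1 N:1
  CH2 → C:1 H:2
  CH2 → C:1 H:2
  CH2 → C:1 H:2
  CH2 → C:1 H:2
  CH2COOCH3 → C:3 H:5 O:2
Element totals:
  C: 11
  H: 17
  I: 1
  N: 2
  O: 4
Molecular formula: C11H17IN2O4.
  M = 11(12.0) + 17(1.007825) + 126.904472 + 2(14.003074) + 4(15.994915)
    = 132.000000 + 17.133025 + 126.904472 + 28.006148 + 63.979660 = 368.023305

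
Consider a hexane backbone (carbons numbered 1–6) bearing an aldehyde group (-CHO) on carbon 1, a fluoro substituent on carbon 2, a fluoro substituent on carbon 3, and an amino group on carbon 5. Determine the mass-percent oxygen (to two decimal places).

Atom tally by fragment:
  OHCCH2 → C:2 H:3 O:1
  CH(F) → C:1 H:1 F:1
  CH(F) → C:1 H:1 F:1
  CH2 → C:1 H:2
  CH(NH2) → C:1 H:3 N:1
  CH3 → C:1 H:3
Element totals:
  C: 7
  H: 13
  F: 2
  N: 1
  O: 1
Molecular formula: C7H13F2NO.
Molar mass = 165.183 g/mol.
Mass from O: 1 × 15.999 = 15.999 g/mol.
%O = 15.999 / 165.183 × 100 = 9.69%.

9.69%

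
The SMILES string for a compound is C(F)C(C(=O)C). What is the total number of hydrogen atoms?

Atom tally by fragment:
  FCH2 → C:1 H:2 F:1
  CH2COCH3 → C:3 H:5 O:1
Element totals:
  C: 4
  H: 7
  F: 1
  O: 1

7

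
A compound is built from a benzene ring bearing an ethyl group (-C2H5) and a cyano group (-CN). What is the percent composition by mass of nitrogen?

10.68%

Atom tally by fragment:
  benzene ring core → C:6 H:6
  (− 2 ring H displaced by substituents)
  + C2H5 → C:2 H:5
  + CN → C:1 N:1
Element totals:
  C: 9
  H: 9
  N: 1
Molecular formula: C9H9N.
Molar mass = 131.178 g/mol.
Mass from N: 1 × 14.007 = 14.007 g/mol.
%N = 14.007 / 131.178 × 100 = 10.68%.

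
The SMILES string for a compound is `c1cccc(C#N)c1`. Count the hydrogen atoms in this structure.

Atom tally by fragment:
  benzene ring core → C:6 H:6
  (− 1 ring H displaced by substituents)
  + CN → C:1 N:1
Element totals:
  C: 7
  H: 5
  N: 1

5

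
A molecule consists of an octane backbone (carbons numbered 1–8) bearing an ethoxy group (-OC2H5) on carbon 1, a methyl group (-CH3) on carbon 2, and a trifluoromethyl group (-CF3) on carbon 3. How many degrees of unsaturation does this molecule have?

Atom tally by fragment:
  C2H5OCH2 → C:3 H:7 O:1
  CH(CH3) → C:2 H:4
  CH(CF3) → C:2 H:1 F:3
  CH2 → C:1 H:2
  CH2 → C:1 H:2
  CH2 → C:1 H:2
  CH2 → C:1 H:2
  CH3 → C:1 H:3
Element totals:
  C: 12
  H: 23
  F: 3
  O: 1
Molecular formula: C12H23F3O.
DoU = (2C + 2 + N − H − X) / 2 = (2·12 + 2 + 0 − 23 − 3) / 2 = 0.

0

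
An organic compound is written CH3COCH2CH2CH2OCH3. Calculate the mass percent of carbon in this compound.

62.04%

Atom tally by fragment:
  CH3COCH2 → C:3 H:5 O:1
  CH2 → C:1 H:2
  CH2OCH3 → C:2 H:5 O:1
Element totals:
  C: 6
  H: 12
  O: 2
Molecular formula: C6H12O2.
Molar mass = 116.160 g/mol.
Mass from C: 6 × 12.011 = 72.066 g/mol.
%C = 72.066 / 116.160 × 100 = 62.04%.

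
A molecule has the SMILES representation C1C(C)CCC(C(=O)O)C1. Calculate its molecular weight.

Atom tally by fragment:
  cyclohexane ring core → C:6 H:12
  (− 2 ring H displaced by substituents)
  + CH3 → C:1 H:3
  + COOH → C:1 H:1 O:2
Element totals:
  C: 8
  H: 14
  O: 2
Molecular formula: C8H14O2.
  M = 8(12.011) + 14(1.008) + 2(15.999)
    = 96.088 + 14.112 + 31.998 = 142.198

142.20 g/mol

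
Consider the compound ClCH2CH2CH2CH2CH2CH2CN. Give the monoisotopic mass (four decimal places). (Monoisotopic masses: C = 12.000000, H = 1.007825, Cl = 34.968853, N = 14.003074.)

145.0658

Element totals:
  C: 7
  H: 12
  Cl: 1
  N: 1
Molecular formula: C7H12ClN.
  M = 7(12.0) + 12(1.007825) + 34.968853 + 14.003074
    = 84.000000 + 12.093900 + 34.968853 + 14.003074 = 145.065827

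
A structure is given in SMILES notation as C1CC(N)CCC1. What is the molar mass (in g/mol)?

Atom tally by fragment:
  cyclohexane ring core → C:6 H:12
  (− 1 ring H displaced by substituents)
  + NH2 → N:1 H:2
Element totals:
  C: 6
  H: 13
  N: 1
Molecular formula: C6H13N.
  M = 6(12.011) + 13(1.008) + 14.007
    = 72.066 + 13.104 + 14.007 = 99.177

99.18 g/mol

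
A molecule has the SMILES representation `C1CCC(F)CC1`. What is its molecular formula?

Atom tally by fragment:
  cyclohexane ring core → C:6 H:12
  (− 1 ring H displaced by substituents)
  + F → F:1
Element totals:
  C: 6
  H: 11
  F: 1

C6H11F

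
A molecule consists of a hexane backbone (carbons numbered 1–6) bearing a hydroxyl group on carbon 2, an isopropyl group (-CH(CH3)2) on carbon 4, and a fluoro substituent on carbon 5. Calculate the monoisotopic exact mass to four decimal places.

Atom tally by fragment:
  CH3 → C:1 H:3
  CH(OH) → C:1 H:2 O:1
  CH2 → C:1 H:2
  CH(CH(CH3)2) → C:4 H:8
  CH(F) → C:1 H:1 F:1
  CH3 → C:1 H:3
Element totals:
  C: 9
  H: 19
  F: 1
  O: 1
Molecular formula: C9H19FO.
  M = 9(12.0) + 19(1.007825) + 18.998403 + 15.994915
    = 108.000000 + 19.148675 + 18.998403 + 15.994915 = 162.141993

162.1420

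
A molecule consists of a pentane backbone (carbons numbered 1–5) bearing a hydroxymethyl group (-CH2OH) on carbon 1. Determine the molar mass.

102.18 g/mol

Atom tally by fragment:
  HOCH2CH2 → C:2 H:5 O:1
  CH2 → C:1 H:2
  CH2 → C:1 H:2
  CH2 → C:1 H:2
  CH3 → C:1 H:3
Element totals:
  C: 6
  H: 14
  O: 1
Molecular formula: C6H14O.
  M = 6(12.011) + 14(1.008) + 15.999
    = 72.066 + 14.112 + 15.999 = 102.177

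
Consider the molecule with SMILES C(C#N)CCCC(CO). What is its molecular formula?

Atom tally by fragment:
  NCCH2 → C:2 H:2 N:1
  CH2 → C:1 H:2
  CH2 → C:1 H:2
  CH2 → C:1 H:2
  CH2CH2OH → C:2 H:5 O:1
Element totals:
  C: 7
  H: 13
  N: 1
  O: 1

C7H13NO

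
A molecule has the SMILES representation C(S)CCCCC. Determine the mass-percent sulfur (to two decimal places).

Atom tally by fragment:
  HSCH2 → C:1 H:3 S:1
  CH2 → C:1 H:2
  CH2 → C:1 H:2
  CH2 → C:1 H:2
  CH2 → C:1 H:2
  CH3 → C:1 H:3
Element totals:
  C: 6
  H: 14
  S: 1
Molecular formula: C6H14S.
Molar mass = 118.238 g/mol.
Mass from S: 1 × 32.06 = 32.060 g/mol.
%S = 32.060 / 118.238 × 100 = 27.11%.

27.11%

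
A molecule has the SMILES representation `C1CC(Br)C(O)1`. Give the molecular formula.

Atom tally by fragment:
  cyclobutane ring core → C:4 H:8
  (− 2 ring H displaced by substituents)
  + Br → Br:1
  + OH → O:1 H:1
Element totals:
  C: 4
  H: 7
  Br: 1
  O: 1

C4H7BrO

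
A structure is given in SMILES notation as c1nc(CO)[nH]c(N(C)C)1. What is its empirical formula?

Atom tally by fragment:
  imidazole ring core → C:3 H:4 N:2
  (− 2 ring H displaced by substituents)
  + CH2OH → C:1 H:3 O:1
  + N(CH3)2 → N:1 C:2 H:6
Element totals:
  C: 6
  H: 11
  N: 3
  O: 1
Molecular formula: C6H11N3O.
gcd of subscripts (6, 11, 3, 1) = 1, so the empirical formula equals the molecular formula.

C6H11N3O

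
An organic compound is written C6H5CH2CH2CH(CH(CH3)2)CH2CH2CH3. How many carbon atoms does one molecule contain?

Element totals:
  C: 15
  H: 24

15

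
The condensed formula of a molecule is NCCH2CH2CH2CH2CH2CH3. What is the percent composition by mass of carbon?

Element totals:
  C: 7
  H: 13
  N: 1
Molecular formula: C7H13N.
Molar mass = 111.188 g/mol.
Mass from C: 7 × 12.011 = 84.077 g/mol.
%C = 84.077 / 111.188 × 100 = 75.62%.

75.62%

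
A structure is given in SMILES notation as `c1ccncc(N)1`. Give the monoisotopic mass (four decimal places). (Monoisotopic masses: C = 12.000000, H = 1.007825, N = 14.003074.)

94.0531

Atom tally by fragment:
  pyridine ring core → C:5 H:5 N:1
  (− 1 ring H displaced by substituents)
  + NH2 → N:1 H:2
Element totals:
  C: 5
  H: 6
  N: 2
Molecular formula: C5H6N2.
  M = 5(12.0) + 6(1.007825) + 2(14.003074)
    = 60.000000 + 6.046950 + 28.006148 = 94.053098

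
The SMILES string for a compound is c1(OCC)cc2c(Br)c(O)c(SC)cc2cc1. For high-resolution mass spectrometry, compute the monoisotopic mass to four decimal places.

Atom tally by fragment:
  naphthalene ring system core → C:10 H:8
  (− 4 ring H displaced by substituents)
  + OC2H5 → C:2 H:5 O:1
  + Br → Br:1
  + OH → O:1 H:1
  + SCH3 → C:1 H:3 S:1
Element totals:
  C: 13
  H: 13
  Br: 1
  O: 2
  S: 1
Molecular formula: C13H13BrO2S.
  M = 13(12.0) + 13(1.007825) + 78.918338 + 2(15.994915) + 31.972071
    = 156.000000 + 13.101725 + 78.918338 + 31.989830 + 31.972071 = 311.981964

311.9820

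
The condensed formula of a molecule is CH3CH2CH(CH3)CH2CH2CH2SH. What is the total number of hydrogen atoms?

16

Atom tally by fragment:
  CH3 → C:1 H:3
  CH2 → C:1 H:2
  CH(CH3) → C:2 H:4
  CH2 → C:1 H:2
  CH2 → C:1 H:2
  CH2SH → C:1 H:3 S:1
Element totals:
  C: 7
  H: 16
  S: 1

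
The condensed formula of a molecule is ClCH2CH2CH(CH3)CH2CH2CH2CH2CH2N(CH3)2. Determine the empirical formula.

Atom tally by fragment:
  ClCH2 → C:1 H:2 Cl:1
  CH2 → C:1 H:2
  CH(CH3) → C:2 H:4
  CH2 → C:1 H:2
  CH2 → C:1 H:2
  CH2 → C:1 H:2
  CH2 → C:1 H:2
  CH2N(CH3)2 → C:3 H:8 N:1
Element totals:
  C: 11
  H: 24
  Cl: 1
  N: 1
Molecular formula: C11H24ClN.
gcd of subscripts (11, 1, 24, 1) = 1, so the empirical formula equals the molecular formula.

C11H24ClN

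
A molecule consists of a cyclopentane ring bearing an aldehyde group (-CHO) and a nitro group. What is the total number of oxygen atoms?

3

Atom tally by fragment:
  cyclopentane ring core → C:5 H:10
  (− 2 ring H displaced by substituents)
  + CHO → C:1 H:1 O:1
  + NO2 → N:1 O:2
Element totals:
  C: 6
  H: 9
  N: 1
  O: 3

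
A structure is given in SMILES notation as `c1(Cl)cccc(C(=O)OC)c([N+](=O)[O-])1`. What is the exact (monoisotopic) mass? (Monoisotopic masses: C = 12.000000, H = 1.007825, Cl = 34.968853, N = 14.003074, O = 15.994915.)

214.9985

Atom tally by fragment:
  benzene ring core → C:6 H:6
  (− 3 ring H displaced by substituents)
  + Cl → Cl:1
  + COOCH3 → C:2 H:3 O:2
  + NO2 → N:1 O:2
Element totals:
  C: 8
  H: 6
  Cl: 1
  N: 1
  O: 4
Molecular formula: C8H6ClNO4.
  M = 8(12.0) + 6(1.007825) + 34.968853 + 14.003074 + 4(15.994915)
    = 96.000000 + 6.046950 + 34.968853 + 14.003074 + 63.979660 = 214.998537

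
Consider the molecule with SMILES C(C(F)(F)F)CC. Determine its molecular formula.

C4H7F3

Atom tally by fragment:
  F3CCH2 → C:2 H:2 F:3
  CH2 → C:1 H:2
  CH3 → C:1 H:3
Element totals:
  C: 4
  H: 7
  F: 3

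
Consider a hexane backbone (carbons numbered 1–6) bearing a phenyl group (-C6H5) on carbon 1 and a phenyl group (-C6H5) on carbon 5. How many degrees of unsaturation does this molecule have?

Atom tally by fragment:
  C6H5CH2 → C:7 H:7
  CH2 → C:1 H:2
  CH2 → C:1 H:2
  CH2 → C:1 H:2
  CH(C6H5) → C:7 H:6
  CH3 → C:1 H:3
Element totals:
  C: 18
  H: 22
Molecular formula: C18H22.
DoU = (2C + 2 + N − H − X) / 2 = (2·18 + 2 + 0 − 22 − 0) / 2 = 8.

8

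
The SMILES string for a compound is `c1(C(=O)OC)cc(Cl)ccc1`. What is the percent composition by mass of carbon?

Atom tally by fragment:
  benzene ring core → C:6 H:6
  (− 2 ring H displaced by substituents)
  + COOCH3 → C:2 H:3 O:2
  + Cl → Cl:1
Element totals:
  C: 8
  H: 7
  Cl: 1
  O: 2
Molecular formula: C8H7ClO2.
Molar mass = 170.592 g/mol.
Mass from C: 8 × 12.011 = 96.088 g/mol.
%C = 96.088 / 170.592 × 100 = 56.33%.

56.33%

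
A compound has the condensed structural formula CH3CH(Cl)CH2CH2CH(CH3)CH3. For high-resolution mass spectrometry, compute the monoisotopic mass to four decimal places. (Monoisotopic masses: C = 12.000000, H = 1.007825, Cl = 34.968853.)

Atom tally by fragment:
  CH3 → C:1 H:3
  CH(Cl) → C:1 H:1 Cl:1
  CH2 → C:1 H:2
  CH2 → C:1 H:2
  CH(CH3) → C:2 H:4
  CH3 → C:1 H:3
Element totals:
  C: 7
  H: 15
  Cl: 1
Molecular formula: C7H15Cl.
  M = 7(12.0) + 15(1.007825) + 34.968853
    = 84.000000 + 15.117375 + 34.968853 = 134.086228

134.0862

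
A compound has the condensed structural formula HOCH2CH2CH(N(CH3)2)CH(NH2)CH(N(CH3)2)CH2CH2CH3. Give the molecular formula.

Atom tally by fragment:
  HOCH2CH2 → C:2 H:5 O:1
  CH(N(CH3)2) → C:3 H:7 N:1
  CH(NH2) → C:1 H:3 N:1
  CH(N(CH3)2) → C:3 H:7 N:1
  CH2 → C:1 H:2
  CH2 → C:1 H:2
  CH3 → C:1 H:3
Element totals:
  C: 12
  H: 29
  N: 3
  O: 1

C12H29N3O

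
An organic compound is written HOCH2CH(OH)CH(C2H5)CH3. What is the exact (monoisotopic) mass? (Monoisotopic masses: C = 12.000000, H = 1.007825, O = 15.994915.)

118.0994

Atom tally by fragment:
  HOCH2 → C:1 H:3 O:1
  CH(OH) → C:1 H:2 O:1
  CH(C2H5) → C:3 H:6
  CH3 → C:1 H:3
Element totals:
  C: 6
  H: 14
  O: 2
Molecular formula: C6H14O2.
  M = 6(12.0) + 14(1.007825) + 2(15.994915)
    = 72.000000 + 14.109550 + 31.989830 = 118.099380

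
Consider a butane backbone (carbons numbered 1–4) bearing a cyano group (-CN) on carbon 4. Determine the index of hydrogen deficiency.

Atom tally by fragment:
  CH3 → C:1 H:3
  CH2 → C:1 H:2
  CH2 → C:1 H:2
  CH2CN → C:2 H:2 N:1
Element totals:
  C: 5
  H: 9
  N: 1
Molecular formula: C5H9N.
DoU = (2C + 2 + N − H − X) / 2 = (2·5 + 2 + 1 − 9 − 0) / 2 = 2.

2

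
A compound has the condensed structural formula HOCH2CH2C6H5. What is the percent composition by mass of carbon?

78.65%

Element totals:
  C: 8
  H: 10
  O: 1
Molecular formula: C8H10O.
Molar mass = 122.167 g/mol.
Mass from C: 8 × 12.011 = 96.088 g/mol.
%C = 96.088 / 122.167 × 100 = 78.65%.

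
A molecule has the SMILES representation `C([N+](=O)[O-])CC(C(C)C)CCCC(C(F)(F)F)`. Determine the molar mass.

255.28 g/mol

Atom tally by fragment:
  O2NCH2 → C:1 H:2 N:1 O:2
  CH2 → C:1 H:2
  CH(CH(CH3)2) → C:4 H:8
  CH2 → C:1 H:2
  CH2 → C:1 H:2
  CH2 → C:1 H:2
  CH2CF3 → C:2 H:2 F:3
Element totals:
  C: 11
  H: 20
  F: 3
  N: 1
  O: 2
Molecular formula: C11H20F3NO2.
  M = 11(12.011) + 20(1.008) + 3(18.998) + 14.007 + 2(15.999)
    = 132.121 + 20.160 + 56.994 + 14.007 + 31.998 = 255.280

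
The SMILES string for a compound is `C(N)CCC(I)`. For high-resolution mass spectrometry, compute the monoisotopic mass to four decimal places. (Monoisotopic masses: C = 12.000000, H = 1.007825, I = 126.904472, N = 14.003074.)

Atom tally by fragment:
  H2NCH2 → C:1 H:4 N:1
  CH2 → C:1 H:2
  CH2 → C:1 H:2
  CH2I → C:1 H:2 I:1
Element totals:
  C: 4
  H: 10
  I: 1
  N: 1
Molecular formula: C4H10IN.
  M = 4(12.0) + 10(1.007825) + 126.904472 + 14.003074
    = 48.000000 + 10.078250 + 126.904472 + 14.003074 = 198.985796

198.9858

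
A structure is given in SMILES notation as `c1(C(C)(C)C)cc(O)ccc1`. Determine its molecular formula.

C10H14O

Atom tally by fragment:
  benzene ring core → C:6 H:6
  (− 2 ring H displaced by substituents)
  + C(CH3)3 → C:4 H:9
  + OH → O:1 H:1
Element totals:
  C: 10
  H: 14
  O: 1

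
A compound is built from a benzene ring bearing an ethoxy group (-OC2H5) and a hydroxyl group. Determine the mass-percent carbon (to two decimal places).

69.55%

Atom tally by fragment:
  benzene ring core → C:6 H:6
  (− 2 ring H displaced by substituents)
  + OC2H5 → C:2 H:5 O:1
  + OH → O:1 H:1
Element totals:
  C: 8
  H: 10
  O: 2
Molecular formula: C8H10O2.
Molar mass = 138.166 g/mol.
Mass from C: 8 × 12.011 = 96.088 g/mol.
%C = 96.088 / 138.166 × 100 = 69.55%.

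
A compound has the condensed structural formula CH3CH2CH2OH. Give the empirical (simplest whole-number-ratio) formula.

Atom tally by fragment:
  CH3 → C:1 H:3
  CH2CH2OH → C:2 H:5 O:1
Element totals:
  C: 3
  H: 8
  O: 1
Molecular formula: C3H8O.
gcd of subscripts (3, 8, 1) = 1, so the empirical formula equals the molecular formula.

C3H8O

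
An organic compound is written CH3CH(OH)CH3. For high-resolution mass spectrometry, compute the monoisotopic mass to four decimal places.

Element totals:
  C: 3
  H: 8
  O: 1
Molecular formula: C3H8O.
  M = 3(12.0) + 8(1.007825) + 15.994915
    = 36.000000 + 8.062600 + 15.994915 = 60.057515

60.0575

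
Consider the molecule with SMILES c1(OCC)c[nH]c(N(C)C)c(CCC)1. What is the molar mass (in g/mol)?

Atom tally by fragment:
  pyrrole ring core → C:4 H:5 N:1
  (− 3 ring H displaced by substituents)
  + OC2H5 → C:2 H:5 O:1
  + N(CH3)2 → N:1 C:2 H:6
  + CH2CH2CH3 → C:3 H:7
Element totals:
  C: 11
  H: 20
  N: 2
  O: 1
Molecular formula: C11H20N2O.
  M = 11(12.011) + 20(1.008) + 2(14.007) + 15.999
    = 132.121 + 20.160 + 28.014 + 15.999 = 196.294

196.29 g/mol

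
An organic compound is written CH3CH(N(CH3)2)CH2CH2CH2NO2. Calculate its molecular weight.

160.22 g/mol

Atom tally by fragment:
  CH3 → C:1 H:3
  CH(N(CH3)2) → C:3 H:7 N:1
  CH2 → C:1 H:2
  CH2 → C:1 H:2
  CH2NO2 → C:1 H:2 N:1 O:2
Element totals:
  C: 7
  H: 16
  N: 2
  O: 2
Molecular formula: C7H16N2O2.
  M = 7(12.011) + 16(1.008) + 2(14.007) + 2(15.999)
    = 84.077 + 16.128 + 28.014 + 31.998 = 160.217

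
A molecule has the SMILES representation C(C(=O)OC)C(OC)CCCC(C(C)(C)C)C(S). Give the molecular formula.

Atom tally by fragment:
  CH3OOCCH2 → C:3 H:5 O:2
  CH(OCH3) → C:2 H:4 O:1
  CH2 → C:1 H:2
  CH2 → C:1 H:2
  CH2 → C:1 H:2
  CH(C(CH3)3) → C:5 H:10
  CH2SH → C:1 H:3 S:1
Element totals:
  C: 14
  H: 28
  O: 3
  S: 1

C14H28O3S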